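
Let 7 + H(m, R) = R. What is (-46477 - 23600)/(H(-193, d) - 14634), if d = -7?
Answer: 70077/14648 ≈ 4.7841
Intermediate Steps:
H(m, R) = -7 + R
(-46477 - 23600)/(H(-193, d) - 14634) = (-46477 - 23600)/((-7 - 7) - 14634) = -70077/(-14 - 14634) = -70077/(-14648) = -70077*(-1/14648) = 70077/14648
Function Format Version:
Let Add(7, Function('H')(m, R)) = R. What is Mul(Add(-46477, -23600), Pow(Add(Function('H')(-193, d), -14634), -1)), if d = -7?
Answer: Rational(70077, 14648) ≈ 4.7841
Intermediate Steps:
Function('H')(m, R) = Add(-7, R)
Mul(Add(-46477, -23600), Pow(Add(Function('H')(-193, d), -14634), -1)) = Mul(Add(-46477, -23600), Pow(Add(Add(-7, -7), -14634), -1)) = Mul(-70077, Pow(Add(-14, -14634), -1)) = Mul(-70077, Pow(-14648, -1)) = Mul(-70077, Rational(-1, 14648)) = Rational(70077, 14648)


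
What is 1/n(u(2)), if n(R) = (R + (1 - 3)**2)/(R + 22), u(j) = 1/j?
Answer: 5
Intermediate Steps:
n(R) = (4 + R)/(22 + R) (n(R) = (R + (-2)**2)/(22 + R) = (R + 4)/(22 + R) = (4 + R)/(22 + R))
1/n(u(2)) = 1/((4 + 1/2)/(22 + 1/2)) = 1/((9/2)/(45/2)) = 1/((2/45)*(9/2)) = 1/(1/5) = 5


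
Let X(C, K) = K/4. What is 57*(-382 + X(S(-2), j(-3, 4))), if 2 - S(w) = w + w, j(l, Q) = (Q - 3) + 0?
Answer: -87039/4 ≈ -21760.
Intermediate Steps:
j(l, Q) = -3 + Q (j(l, Q) = (-3 + Q) + 0 = -3 + Q)
S(w) = 2 - 2*w (S(w) = 2 - (w + w) = 2 - 2*w)
X(C, K) = K/4 (X(C, K) = K*(¼) = K/4)
57*(-382 + X(S(-2), j(-3, 4))) = 57*(-382 + (-3 + 4)/4) = 57*(-382 + (¼)*1) = 57*(-382 + ¼) = 57*(-1527/4) = -87039/4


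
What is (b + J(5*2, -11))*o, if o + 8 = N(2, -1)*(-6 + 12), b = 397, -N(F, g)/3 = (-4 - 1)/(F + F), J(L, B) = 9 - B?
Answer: 12093/2 ≈ 6046.5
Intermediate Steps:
N(F, g) = 15/(2*F) (N(F, g) = -3*(-4 - 1)/(F + F) = -(-15)/(2*F) = 15/(2*F))
o = 29/2 (o = -8 + ((15/2)/2)*(-6 + 12) = -8 + ((15/2)*(½))*6 = -8 + (15/4)*6 = -8 + 45/2 = 29/2 ≈ 14.500)
(b + J(5*2, -11))*o = (397 + (9 - 1*(-11)))*(29/2) = (397 + (9 + 11))*(29/2) = (397 + 20)*(29/2) = 417*(29/2) = 12093/2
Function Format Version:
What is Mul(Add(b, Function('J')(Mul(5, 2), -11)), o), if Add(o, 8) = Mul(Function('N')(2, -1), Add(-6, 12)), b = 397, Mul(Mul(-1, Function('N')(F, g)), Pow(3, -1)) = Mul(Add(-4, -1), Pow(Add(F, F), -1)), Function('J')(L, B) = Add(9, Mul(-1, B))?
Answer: Rational(12093, 2) ≈ 6046.5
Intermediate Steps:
Function('N')(F, g) = Mul(Rational(15, 2), Pow(F, -1)) (Function('N')(F, g) = Mul(-3, Mul(Add(-4, -1), Pow(Add(F, F), -1))) = Mul(-3, Mul(-5, Pow(Mul(2, F), -1))) = Mul(-3, Mul(-5, Mul(Rational(1, 2), Pow(F, -1)))) = Mul(-3, Mul(Rational(-5, 2), Pow(F, -1))) = Mul(Rational(15, 2), Pow(F, -1)))
o = Rational(29, 2) (o = Add(-8, Mul(Mul(Rational(15, 2), Pow(2, -1)), Add(-6, 12))) = Add(-8, Mul(Mul(Rational(15, 2), Rational(1, 2)), 6)) = Add(-8, Mul(Rational(15, 4), 6)) = Add(-8, Rational(45, 2)) = Rational(29, 2) ≈ 14.500)
Mul(Add(b, Function('J')(Mul(5, 2), -11)), o) = Mul(Add(397, Add(9, Mul(-1, -11))), Rational(29, 2)) = Mul(Add(397, Add(9, 11)), Rational(29, 2)) = Mul(Add(397, 20), Rational(29, 2)) = Mul(417, Rational(29, 2)) = Rational(12093, 2)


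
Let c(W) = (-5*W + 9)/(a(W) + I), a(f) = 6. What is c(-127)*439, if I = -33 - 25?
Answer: -70679/13 ≈ -5436.8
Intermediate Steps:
I = -58
c(W) = -9/52 + 5*W/52 (c(W) = (-5*W + 9)/(6 - 58) = (9 - 5*W)/(-52) = (9 - 5*W)*(-1/52) = -9/52 + 5*W/52)
c(-127)*439 = (-9/52 + (5/52)*(-127))*439 = (-9/52 - 635/52)*439 = -161/13*439 = -70679/13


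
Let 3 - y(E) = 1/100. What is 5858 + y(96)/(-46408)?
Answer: 27185806101/4640800 ≈ 5858.0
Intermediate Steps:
y(E) = 299/100 (y(E) = 3 - 1/100 = 299/100)
5858 + y(96)/(-46408) = 5858 + (299/100)/(-46408) = 5858 + (299/100)*(-1/46408) = 5858 - 299/4640800 = 27185806101/4640800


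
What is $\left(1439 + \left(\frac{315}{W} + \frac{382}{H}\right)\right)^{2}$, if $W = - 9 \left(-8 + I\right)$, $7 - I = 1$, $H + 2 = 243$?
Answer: $\frac{493923623209}{232324} \approx 2.126 \cdot 10^{6}$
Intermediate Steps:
$H = 241$ ($H = -2 + 243 = 241$)
$I = 6$ ($I = 7 - 1 = 6$)
$W = 18$ ($W = - 9 \left(-8 + 6\right) = \left(-9\right) \left(-2\right) = 18$)
$\left(1439 + \left(\frac{315}{W} + \frac{382}{H}\right)\right)^{2} = \left(1439 + \left(\frac{315}{18} + \frac{382}{241}\right)\right)^{2} = \left(1439 + \left(315 \cdot \frac{1}{18} + 382 \cdot \frac{1}{241}\right)\right)^{2} = \left(1439 + \left(\frac{35}{2} + \frac{382}{241}\right)\right)^{2} = \left(1439 + \frac{9199}{482}\right)^{2} = \left(\frac{702797}{482}\right)^{2} = \frac{493923623209}{232324}$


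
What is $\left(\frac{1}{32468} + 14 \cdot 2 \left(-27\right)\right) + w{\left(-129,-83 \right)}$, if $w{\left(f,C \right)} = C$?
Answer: $- \frac{27240651}{32468} \approx -839.0$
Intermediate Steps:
$\left(\frac{1}{32468} + 14 \cdot 2 \left(-27\right)\right) + w{\left(-129,-83 \right)} = \left(\frac{1}{32468} + 14 \cdot 2 \left(-27\right)\right) - 83 = \left(\frac{1}{32468} + 28 \left(-27\right)\right) - 83 = \left(\frac{1}{32468} - 756\right) - 83 = - \frac{24545807}{32468} - 83 = - \frac{27240651}{32468}$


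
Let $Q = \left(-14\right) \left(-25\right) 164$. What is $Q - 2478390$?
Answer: $-2420990$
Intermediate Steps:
$Q = 57400$ ($Q = 350 \cdot 164 = 57400$)
$Q - 2478390 = 57400 - 2478390 = -2420990$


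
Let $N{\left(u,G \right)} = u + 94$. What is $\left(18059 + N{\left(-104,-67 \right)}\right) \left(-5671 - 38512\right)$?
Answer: $-797458967$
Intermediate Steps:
$N{\left(u,G \right)} = 94 + u$
$\left(18059 + N{\left(-104,-67 \right)}\right) \left(-5671 - 38512\right) = \left(18059 + \left(94 - 104\right)\right) \left(-5671 - 38512\right) = \left(18059 - 10\right) \left(-44183\right) = 18049 \left(-44183\right) = -797458967$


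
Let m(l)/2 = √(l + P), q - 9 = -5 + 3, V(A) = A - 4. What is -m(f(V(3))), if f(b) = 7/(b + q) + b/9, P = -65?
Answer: -I*√2302/3 ≈ -15.993*I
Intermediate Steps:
V(A) = -4 + A
q = 7 (q = 9 + (-5 + 3) = 9 - 2 = 7)
f(b) = 7/(7 + b) + b/9 (f(b) = 7/(b + 7) + b/9 = 7/(7 + b) + b*(⅑) = 7/(7 + b) + b/9)
m(l) = 2*√(-65 + l) (m(l) = 2*√(l - 65) = 2*√(-65 + l))
-m(f(V(3))) = -2*√(-65 + (63 + (-4 + 3)² + 7*(-4 + 3))/(9*(7 + (-4 + 3)))) = -2*√(-65 + (63 + (-1)² + 7*(-1))/(9*(7 - 1))) = -2*√(-65 + (⅑)*(63 + 1 - 7)/6) = -2*√(-65 + (⅑)*(⅙)*57) = -2*√(-65 + 19/18) = -2*√(-1151/18) = -2*I*√2302/6 = -I*√2302/3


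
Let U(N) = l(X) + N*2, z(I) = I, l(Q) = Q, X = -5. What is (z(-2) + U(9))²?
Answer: 121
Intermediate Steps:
U(N) = -5 + 2*N (U(N) = -5 + N*2 = -5 + 2*N)
(z(-2) + U(9))² = (-2 + (-5 + 2*9))² = (-2 + (-5 + 18))² = (-2 + 13)² = 11² = 121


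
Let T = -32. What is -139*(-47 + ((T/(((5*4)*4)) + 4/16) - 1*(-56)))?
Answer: -24603/20 ≈ -1230.2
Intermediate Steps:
-139*(-47 + ((T/(((5*4)*4)) + 4/16) - 1*(-56))) = -139*(-47 + ((-32/((5*4)*4) + 4/16) - 1*(-56))) = -139*(-47 + ((-32/(20*4) + 4*(1/16)) + 56)) = -139*(-47 + ((-32/80 + ¼) + 56)) = -139*(-47 + ((-32*1/80 + ¼) + 56)) = -139*(-47 + ((-⅖ + ¼) + 56)) = -139*(-47 + (-3/20 + 56)) = -139*(-47 + 1117/20) = -139*177/20 = -24603/20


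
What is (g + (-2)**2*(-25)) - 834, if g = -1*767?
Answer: -1701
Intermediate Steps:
g = -767
(g + (-2)**2*(-25)) - 834 = (-767 + (-2)**2*(-25)) - 834 = (-767 + 4*(-25)) - 834 = (-767 - 100) - 834 = -867 - 834 = -1701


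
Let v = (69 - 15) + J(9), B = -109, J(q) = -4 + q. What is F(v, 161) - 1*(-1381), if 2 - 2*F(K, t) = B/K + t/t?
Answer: 81563/59 ≈ 1382.4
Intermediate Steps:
v = 59 (v = (69 - 15) + (-4 + 9) = 54 + 5 = 59)
F(K, t) = 1/2 + 109/(2*K) (F(K, t) = 1 - (-109/K + t/t)/2 = 1 - (-109/K + 1)/2 = 1 - (1 - 109/K)/2 = 1 + (-1/2 + 109/(2*K)) = 1/2 + 109/(2*K))
F(v, 161) - 1*(-1381) = (1/2)*(109 + 59)/59 - 1*(-1381) = (1/2)*(1/59)*168 + 1381 = 84/59 + 1381 = 81563/59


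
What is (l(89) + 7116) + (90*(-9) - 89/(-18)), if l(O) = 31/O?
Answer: 10110691/1602 ≈ 6311.3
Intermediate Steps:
(l(89) + 7116) + (90*(-9) - 89/(-18)) = (31/89 + 7116) + (90*(-9) - 89/(-18)) = (31*(1/89) + 7116) + (-810 - 89*(-1/18)) = (31/89 + 7116) + (-810 + 89/18) = 633355/89 - 14491/18 = 10110691/1602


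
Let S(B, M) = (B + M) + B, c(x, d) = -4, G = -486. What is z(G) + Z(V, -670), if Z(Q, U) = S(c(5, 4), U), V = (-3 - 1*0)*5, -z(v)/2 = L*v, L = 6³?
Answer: 209274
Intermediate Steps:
L = 216
z(v) = -432*v
V = -15 (V = (-3 + 0)*5 = -3*5 = -15)
S(B, M) = M + 2*B
Z(Q, U) = -8 + U (Z(Q, U) = U + 2*(-4) = U - 8 = -8 + U)
z(G) + Z(V, -670) = -432*(-486) + (-8 - 670) = 209952 - 678 = 209274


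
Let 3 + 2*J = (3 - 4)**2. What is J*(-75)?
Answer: 75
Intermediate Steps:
J = -1 (J = -3/2 + (3 - 4)**2/2 = -3/2 + (1/2)*(-1)**2 = -3/2 + (1/2)*1 = -3/2 + 1/2 = -1)
J*(-75) = -1*(-75) = 75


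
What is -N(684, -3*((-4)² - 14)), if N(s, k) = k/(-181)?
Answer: -6/181 ≈ -0.033149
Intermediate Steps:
N(s, k) = -k/181 (N(s, k) = k*(-1/181) = -k/181)
-N(684, -3*((-4)² - 14)) = -(-1)*(-3*((-4)² - 14))/181 = -(-1)*(-3*(16 - 14))/181 = -(-1)*(-3*2)/181 = -(-1)*(-6)/181 = -1*6/181 = -6/181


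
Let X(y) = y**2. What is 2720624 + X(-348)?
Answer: 2841728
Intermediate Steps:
2720624 + X(-348) = 2720624 + (-348)**2 = 2720624 + 121104 = 2841728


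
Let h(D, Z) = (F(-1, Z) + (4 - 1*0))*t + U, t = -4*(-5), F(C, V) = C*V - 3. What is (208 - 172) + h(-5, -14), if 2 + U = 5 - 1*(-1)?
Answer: 340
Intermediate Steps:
F(C, V) = -3 + C*V
U = 4 (U = -2 + (5 - 1*(-1)) = -2 + (5 + 1) = -2 + 6 = 4)
t = 20
h(D, Z) = 24 - 20*Z (h(D, Z) = ((-3 - Z) + (4 - 1*0))*20 + 4 = ((-3 - Z) + (4 + 0))*20 + 4 = ((-3 - Z) + 4)*20 + 4 = (1 - Z)*20 + 4 = (20 - 20*Z) + 4 = 24 - 20*Z)
(208 - 172) + h(-5, -14) = (208 - 172) + (24 - 20*(-14)) = 36 + (24 + 280) = 36 + 304 = 340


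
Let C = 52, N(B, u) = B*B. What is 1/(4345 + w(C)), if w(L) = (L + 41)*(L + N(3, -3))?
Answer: 1/10018 ≈ 9.9820e-5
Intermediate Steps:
N(B, u) = B²
w(L) = (9 + L)*(41 + L) (w(L) = (L + 41)*(L + 3²) = (41 + L)*(L + 9) = (41 + L)*(9 + L) = (9 + L)*(41 + L))
1/(4345 + w(C)) = 1/(4345 + (369 + 52² + 50*52)) = 1/(4345 + (369 + 2704 + 2600)) = 1/(4345 + 5673) = 1/10018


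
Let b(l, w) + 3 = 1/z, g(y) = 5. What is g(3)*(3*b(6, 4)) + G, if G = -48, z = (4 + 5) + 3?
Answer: -367/4 ≈ -91.750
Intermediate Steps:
z = 12 (z = 9 + 3 = 12)
b(l, w) = -35/12 (b(l, w) = -3 + 1/12 = -35/12)
g(3)*(3*b(6, 4)) + G = 5*(3*(-35/12)) - 48 = 5*(-35/4) - 48 = -175/4 - 48 = -367/4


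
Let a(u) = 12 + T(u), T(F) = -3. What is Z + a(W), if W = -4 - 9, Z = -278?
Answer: -269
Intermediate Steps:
W = -13
a(u) = 9 (a(u) = 12 - 3 = 9)
Z + a(W) = -278 + 9 = -269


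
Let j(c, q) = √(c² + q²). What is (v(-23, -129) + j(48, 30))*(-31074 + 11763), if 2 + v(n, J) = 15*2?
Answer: -540708 - 115866*√89 ≈ -1.6338e+6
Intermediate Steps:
v(n, J) = 28 (v(n, J) = -2 + 15*2 = -2 + 30 = 28)
(v(-23, -129) + j(48, 30))*(-31074 + 11763) = (28 + √(48² + 30²))*(-31074 + 11763) = (28 + √(2304 + 900))*(-19311) = (28 + √3204)*(-19311) = (28 + 6*√89)*(-19311) = -540708 - 115866*√89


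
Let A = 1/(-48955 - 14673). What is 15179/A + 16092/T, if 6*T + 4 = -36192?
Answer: -8739609393326/9049 ≈ -9.6581e+8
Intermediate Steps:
T = -18098/3 (T = -2/3 + (1/6)*(-36192) = -2/3 - 6032 = -18098/3 ≈ -6032.7)
A = -1/63628 (A = 1/(-63628) = -1/63628 ≈ -1.5716e-5)
15179/A + 16092/T = 15179/(-1/63628) + 16092/(-18098/3) = 15179*(-63628) + 16092*(-3/18098) = -965809412 - 24138/9049 = -8739609393326/9049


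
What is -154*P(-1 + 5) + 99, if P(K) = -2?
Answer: 407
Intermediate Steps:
-154*P(-1 + 5) + 99 = -154*(-2) + 99 = 308 + 99 = 407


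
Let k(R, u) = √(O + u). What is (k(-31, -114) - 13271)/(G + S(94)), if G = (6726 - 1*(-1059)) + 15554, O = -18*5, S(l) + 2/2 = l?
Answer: -13271/23432 + I*√51/11716 ≈ -0.56636 + 0.00060955*I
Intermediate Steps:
S(l) = -1 + l
O = -90
G = 23339 (G = (6726 + 1059) + 15554 = 7785 + 15554 = 23339)
k(R, u) = √(-90 + u)
(k(-31, -114) - 13271)/(G + S(94)) = (√(-90 - 114) - 13271)/(23339 + (-1 + 94)) = (√(-204) - 13271)/(23339 + 93) = (2*I*√51 - 13271)/23432 = (-13271 + 2*I*√51)*(1/23432) = -13271/23432 + I*√51/11716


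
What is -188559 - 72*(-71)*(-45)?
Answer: -418599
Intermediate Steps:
-188559 - 72*(-71)*(-45) = -188559 - (-5112)*(-45) = -188559 - 1*230040 = -188559 - 230040 = -418599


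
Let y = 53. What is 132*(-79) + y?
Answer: -10375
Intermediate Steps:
132*(-79) + y = 132*(-79) + 53 = -10428 + 53 = -10375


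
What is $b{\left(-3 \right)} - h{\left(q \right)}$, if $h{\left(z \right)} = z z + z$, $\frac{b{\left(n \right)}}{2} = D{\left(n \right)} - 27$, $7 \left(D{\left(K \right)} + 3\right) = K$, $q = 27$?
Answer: $- \frac{5718}{7} \approx -816.86$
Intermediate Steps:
$D{\left(K \right)} = -3 + \frac{K}{7}$
$b{\left(n \right)} = -60 + \frac{2 n}{7}$ ($b{\left(n \right)} = 2 \left(\left(-3 + \frac{n}{7}\right) - 27\right) = 2 \left(-30 + \frac{n}{7}\right) = -60 + \frac{2 n}{7}$)
$h{\left(z \right)} = z + z^{2}$ ($h{\left(z \right)} = z^{2} + z = z + z^{2}$)
$b{\left(-3 \right)} - h{\left(q \right)} = \left(-60 + \frac{2}{7} \left(-3\right)\right) - 27 \left(1 + 27\right) = \left(-60 - \frac{6}{7}\right) - 27 \cdot 28 = - \frac{426}{7} - 756 = - \frac{5718}{7}$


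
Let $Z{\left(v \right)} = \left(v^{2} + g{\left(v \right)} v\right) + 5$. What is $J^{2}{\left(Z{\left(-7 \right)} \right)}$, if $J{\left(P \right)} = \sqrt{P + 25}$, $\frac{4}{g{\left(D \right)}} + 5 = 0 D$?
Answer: $\frac{423}{5} \approx 84.6$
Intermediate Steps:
$g{\left(D \right)} = - \frac{4}{5}$ ($g{\left(D \right)} = \frac{4}{-5 + 0 D} = \frac{4}{-5 + 0} = \frac{4}{-5} = 4 \left(- \frac{1}{5}\right) = - \frac{4}{5}$)
$Z{\left(v \right)} = 5 + v^{2} - \frac{4 v}{5}$ ($Z{\left(v \right)} = \left(v^{2} - \frac{4 v}{5}\right) + 5 = 5 + v^{2} - \frac{4 v}{5}$)
$J{\left(P \right)} = \sqrt{25 + P}$
$J^{2}{\left(Z{\left(-7 \right)} \right)} = \left(\sqrt{25 + \left(5 + \left(-7\right)^{2} - - \frac{28}{5}\right)}\right)^{2} = \left(\sqrt{25 + \left(5 + 49 + \frac{28}{5}\right)}\right)^{2} = \left(\sqrt{25 + \frac{298}{5}}\right)^{2} = \left(\sqrt{\frac{423}{5}}\right)^{2} = \left(\frac{3 \sqrt{235}}{5}\right)^{2} = \frac{423}{5}$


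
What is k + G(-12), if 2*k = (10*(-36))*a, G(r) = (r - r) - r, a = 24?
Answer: -4308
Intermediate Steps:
G(r) = -r (G(r) = 0 - r = -r)
k = -4320 (k = ((10*(-36))*24)/2 = (-360*24)/2 = (½)*(-8640) = -4320)
k + G(-12) = -4320 - 1*(-12) = -4320 + 12 = -4308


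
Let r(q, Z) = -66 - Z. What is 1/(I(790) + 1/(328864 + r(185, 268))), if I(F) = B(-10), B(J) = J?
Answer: -328530/3285299 ≈ -0.10000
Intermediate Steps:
I(F) = -10
1/(I(790) + 1/(328864 + r(185, 268))) = 1/(-10 + 1/(328864 + (-66 - 1*268))) = 1/(-10 + 1/(328864 + (-66 - 268))) = 1/(-10 + 1/(328864 - 334)) = 1/(-10 + 1/328530) = 1/(-3285299/328530) = -328530/3285299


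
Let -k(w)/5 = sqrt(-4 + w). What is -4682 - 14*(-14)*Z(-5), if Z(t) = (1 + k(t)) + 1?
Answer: -4290 - 2940*I ≈ -4290.0 - 2940.0*I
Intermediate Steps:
k(w) = -5*sqrt(-4 + w)
Z(t) = 2 - 5*sqrt(-4 + t) (Z(t) = (1 - 5*sqrt(-4 + t)) + 1 = 2 - 5*sqrt(-4 + t))
-4682 - 14*(-14)*Z(-5) = -4682 - 14*(-14)*(2 - 5*sqrt(-4 - 5)) = -4682 - (-196)*(2 - 15*I) = -4682 - (-392 + 2940*I) = -4682 + (392 - 2940*I) = -4290 - 2940*I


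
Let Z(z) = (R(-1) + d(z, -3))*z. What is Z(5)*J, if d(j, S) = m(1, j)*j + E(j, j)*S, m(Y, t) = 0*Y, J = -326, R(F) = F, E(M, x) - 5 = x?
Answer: 50530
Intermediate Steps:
E(M, x) = 5 + x
m(Y, t) = 0
d(j, S) = S*(5 + j) (d(j, S) = 0*j + (5 + j)*S = 0 + S*(5 + j) = S*(5 + j))
Z(z) = z*(-16 - 3*z) (Z(z) = (-1 - 3*(5 + z))*z = (-1 + (-15 - 3*z))*z = (-16 - 3*z)*z = z*(-16 - 3*z))
Z(5)*J = -1*5*(16 + 3*5)*(-326) = -1*5*(16 + 15)*(-326) = -1*5*31*(-326) = -155*(-326) = 50530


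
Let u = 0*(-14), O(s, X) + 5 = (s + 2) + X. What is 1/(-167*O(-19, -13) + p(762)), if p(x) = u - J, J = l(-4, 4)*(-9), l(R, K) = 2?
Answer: 1/5863 ≈ 0.00017056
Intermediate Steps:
O(s, X) = -3 + X + s (O(s, X) = -5 + ((s + 2) + X) = -5 + ((2 + s) + X) = -5 + (2 + X + s) = -3 + X + s)
u = 0
J = -18 (J = 2*(-9) = -18)
p(x) = 18 (p(x) = 0 - 1*(-18) = 0 + 18 = 18)
1/(-167*O(-19, -13) + p(762)) = 1/(-167*(-3 - 13 - 19) + 18) = 1/(-167*(-35) + 18) = 1/(5845 + 18) = 1/5863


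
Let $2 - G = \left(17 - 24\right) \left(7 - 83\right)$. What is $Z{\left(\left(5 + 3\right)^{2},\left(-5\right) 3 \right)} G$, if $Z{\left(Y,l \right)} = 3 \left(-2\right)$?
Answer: $3180$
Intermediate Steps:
$Z{\left(Y,l \right)} = -6$
$G = -530$ ($G = 2 - \left(17 - 24\right) \left(7 - 83\right) = 2 - \left(-7\right) \left(-76\right) = 2 - 532 = -530$)
$Z{\left(\left(5 + 3\right)^{2},\left(-5\right) 3 \right)} G = \left(-6\right) \left(-530\right) = 3180$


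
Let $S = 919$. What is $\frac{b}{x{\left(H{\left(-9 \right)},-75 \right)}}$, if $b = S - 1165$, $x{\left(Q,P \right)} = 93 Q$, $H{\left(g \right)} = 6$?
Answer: $- \frac{41}{93} \approx -0.44086$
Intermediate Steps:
$b = -246$ ($b = 919 - 1165 = -246$)
$\frac{b}{x{\left(H{\left(-9 \right)},-75 \right)}} = - \frac{246}{93 \cdot 6} = - \frac{246}{558} = \left(-246\right) \frac{1}{558} = - \frac{41}{93}$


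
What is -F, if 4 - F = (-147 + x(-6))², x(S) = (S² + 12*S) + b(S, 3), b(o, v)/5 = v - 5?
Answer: 37245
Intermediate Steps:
b(o, v) = -25 + 5*v (b(o, v) = 5*(v - 5) = 5*(-5 + v) = -25 + 5*v)
x(S) = -10 + S² + 12*S (x(S) = (S² + 12*S) + (-25 + 5*3) = (S² + 12*S) + (-25 + 15) = (S² + 12*S) - 10 = -10 + S² + 12*S)
F = -37245 (F = 4 - (-147 + (-10 + (-6)² + 12*(-6)))² = 4 - (-147 + (-10 + 36 - 72))² = 4 - (-147 - 46)² = 4 - 1*(-193)² = 4 - 1*37249 = 4 - 37249 = -37245)
-F = -1*(-37245) = 37245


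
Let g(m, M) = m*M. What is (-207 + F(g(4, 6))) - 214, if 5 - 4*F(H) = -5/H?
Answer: -40291/96 ≈ -419.70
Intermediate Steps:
g(m, M) = M*m
F(H) = 5/4 + 5/(4*H) (F(H) = 5/4 - (-5)/(4*H) = 5/4 + 5/(4*H))
(-207 + F(g(4, 6))) - 214 = (-207 + 5*(1 + 6*4)/(4*((6*4)))) - 214 = (-207 + (5/4)*(1 + 24)/24) - 214 = (-207 + (5/4)*(1/24)*25) - 214 = (-207 + 125/96) - 214 = -19747/96 - 214 = -40291/96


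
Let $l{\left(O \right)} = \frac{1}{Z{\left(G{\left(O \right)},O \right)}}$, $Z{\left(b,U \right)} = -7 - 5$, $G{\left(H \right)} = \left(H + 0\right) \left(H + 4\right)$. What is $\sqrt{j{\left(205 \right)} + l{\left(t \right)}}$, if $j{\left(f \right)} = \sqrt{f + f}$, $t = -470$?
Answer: $\frac{\sqrt{-3 + 36 \sqrt{410}}}{6} \approx 4.4906$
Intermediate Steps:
$j{\left(f \right)} = \sqrt{2} \sqrt{f}$ ($j{\left(f \right)} = \sqrt{2 f} = \sqrt{2} \sqrt{f}$)
$G{\left(H \right)} = H \left(4 + H\right)$
$Z{\left(b,U \right)} = -12$ ($Z{\left(b,U \right)} = -7 - 5 = -12$)
$l{\left(O \right)} = - \frac{1}{12}$ ($l{\left(O \right)} = \frac{1}{-12} = - \frac{1}{12}$)
$\sqrt{j{\left(205 \right)} + l{\left(t \right)}} = \sqrt{\sqrt{2} \sqrt{205} - \frac{1}{12}} = \sqrt{\sqrt{410} - \frac{1}{12}} = \sqrt{- \frac{1}{12} + \sqrt{410}}$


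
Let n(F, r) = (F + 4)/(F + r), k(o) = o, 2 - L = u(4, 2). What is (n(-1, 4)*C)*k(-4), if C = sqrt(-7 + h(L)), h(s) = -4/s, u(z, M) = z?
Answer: -4*I*sqrt(5) ≈ -8.9443*I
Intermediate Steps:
L = -2 (L = 2 - 1*4 = 2 - 4 = -2)
n(F, r) = (4 + F)/(F + r)
C = I*sqrt(5) (C = sqrt(-7 - 4/(-2)) = sqrt(-7 - 4*(-1/2)) = sqrt(-7 + 2) = sqrt(-5) = I*sqrt(5) ≈ 2.2361*I)
(n(-1, 4)*C)*k(-4) = (((4 - 1)/(-1 + 4))*(I*sqrt(5)))*(-4) = ((3/3)*(I*sqrt(5)))*(-4) = (((1/3)*3)*(I*sqrt(5)))*(-4) = (1*(I*sqrt(5)))*(-4) = (I*sqrt(5))*(-4) = -4*I*sqrt(5)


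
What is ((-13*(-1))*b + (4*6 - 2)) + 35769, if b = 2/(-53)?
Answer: 1896897/53 ≈ 35791.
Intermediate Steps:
b = -2/53 (b = 2*(-1/53) = -2/53 ≈ -0.037736)
((-13*(-1))*b + (4*6 - 2)) + 35769 = (-13*(-1)*(-2/53) + (4*6 - 2)) + 35769 = (13*(-2/53) + (24 - 2)) + 35769 = (-26/53 + 22) + 35769 = 1140/53 + 35769 = 1896897/53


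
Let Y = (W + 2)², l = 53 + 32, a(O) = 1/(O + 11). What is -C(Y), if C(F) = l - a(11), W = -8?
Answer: -1869/22 ≈ -84.955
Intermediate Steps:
a(O) = 1/(11 + O)
l = 85
Y = 36 (Y = (-8 + 2)² = (-6)² = 36)
C(F) = 1869/22 (C(F) = 85 - 1/(11 + 11) = 85 - 1/22 = 1869/22)
-C(Y) = -1*1869/22 = -1869/22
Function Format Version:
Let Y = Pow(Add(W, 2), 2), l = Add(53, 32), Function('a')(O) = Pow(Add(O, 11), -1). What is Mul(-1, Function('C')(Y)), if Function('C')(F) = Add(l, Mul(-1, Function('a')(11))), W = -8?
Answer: Rational(-1869, 22) ≈ -84.955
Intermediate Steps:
Function('a')(O) = Pow(Add(11, O), -1)
l = 85
Y = 36 (Y = Pow(Add(-8, 2), 2) = Pow(-6, 2) = 36)
Function('C')(F) = Rational(1869, 22) (Function('C')(F) = Add(85, Mul(-1, Pow(Add(11, 11), -1))) = Add(85, Mul(-1, Pow(22, -1))) = Add(85, Mul(-1, Rational(1, 22))) = Add(85, Rational(-1, 22)) = Rational(1869, 22))
Mul(-1, Function('C')(Y)) = Mul(-1, Rational(1869, 22)) = Rational(-1869, 22)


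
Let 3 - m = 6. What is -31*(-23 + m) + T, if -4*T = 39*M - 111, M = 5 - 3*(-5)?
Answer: 2555/4 ≈ 638.75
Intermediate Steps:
m = -3 (m = 3 - 1*6 = 3 - 6 = -3)
M = 20 (M = 5 + 15 = 20)
T = -669/4 (T = -(39*20 - 111)/4 = -(780 - 111)/4 = -¼*669 = -669/4 ≈ -167.25)
-31*(-23 + m) + T = -31*(-23 - 3) - 669/4 = -31*(-26) - 669/4 = 806 - 669/4 = 2555/4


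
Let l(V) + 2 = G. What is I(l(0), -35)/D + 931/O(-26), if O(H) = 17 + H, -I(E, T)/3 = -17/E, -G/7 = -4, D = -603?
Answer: -1621853/15678 ≈ -103.45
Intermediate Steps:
G = 28 (G = -7*(-4) = 28)
l(V) = 26 (l(V) = -2 + 28 = 26)
I(E, T) = 51/E (I(E, T) = -(-51)/E = 51/E)
I(l(0), -35)/D + 931/O(-26) = (51/26)/(-603) + 931/(17 - 26) = (51*(1/26))*(-1/603) + 931/(-9) = (51/26)*(-1/603) + 931*(-⅑) = -17/5226 - 931/9 = -1621853/15678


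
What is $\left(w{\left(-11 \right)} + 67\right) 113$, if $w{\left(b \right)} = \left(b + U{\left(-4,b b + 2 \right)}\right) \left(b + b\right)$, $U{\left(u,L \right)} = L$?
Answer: $-270861$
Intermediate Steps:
$w{\left(b \right)} = 2 b \left(2 + b + b^{2}\right)$ ($w{\left(b \right)} = \left(b + \left(b b + 2\right)\right) \left(b + b\right) = \left(b + \left(b^{2} + 2\right)\right) 2 b = \left(b + \left(2 + b^{2}\right)\right) 2 b = \left(2 + b + b^{2}\right) 2 b = 2 b \left(2 + b + b^{2}\right)$)
$\left(w{\left(-11 \right)} + 67\right) 113 = \left(2 \left(-11\right) \left(2 - 11 + \left(-11\right)^{2}\right) + 67\right) 113 = \left(2 \left(-11\right) \left(2 - 11 + 121\right) + 67\right) 113 = \left(2 \left(-11\right) 112 + 67\right) 113 = \left(-2464 + 67\right) 113 = \left(-2397\right) 113 = -270861$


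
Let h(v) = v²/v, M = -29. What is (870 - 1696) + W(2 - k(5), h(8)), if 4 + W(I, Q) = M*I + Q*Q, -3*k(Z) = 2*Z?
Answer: -2762/3 ≈ -920.67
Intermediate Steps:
k(Z) = -2*Z/3
h(v) = v
W(I, Q) = -4 + Q² - 29*I (W(I, Q) = -4 + (-29*I + Q*Q) = -4 + (-29*I + Q²) = -4 + (Q² - 29*I) = -4 + Q² - 29*I)
(870 - 1696) + W(2 - k(5), h(8)) = (870 - 1696) + (-4 + 8² - 29*(2 - (-2)*5/3)) = -826 + (-4 + 64 - 29*(2 - 1*(-10/3))) = -826 + (-4 + 64 - 29*(2 + 10/3)) = -826 + (-4 + 64 - 29*16/3) = -826 + (-4 + 64 - 464/3) = -826 - 284/3 = -2762/3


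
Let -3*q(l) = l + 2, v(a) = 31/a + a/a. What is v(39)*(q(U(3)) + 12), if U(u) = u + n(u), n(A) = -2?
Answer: 770/39 ≈ 19.744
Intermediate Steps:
v(a) = 1 + 31/a (v(a) = 31/a + 1 = 1 + 31/a)
U(u) = -2 + u (U(u) = u - 2 = -2 + u)
q(l) = -⅔ - l/3 (q(l) = -(l + 2)/3 = -(2 + l)/3 = -⅔ - l/3)
v(39)*(q(U(3)) + 12) = ((31 + 39)/39)*((-⅔ - (-2 + 3)/3) + 12) = ((1/39)*70)*((-⅔ - ⅓*1) + 12) = 70*((-⅔ - ⅓) + 12)/39 = 70*(-1 + 12)/39 = (70/39)*11 = 770/39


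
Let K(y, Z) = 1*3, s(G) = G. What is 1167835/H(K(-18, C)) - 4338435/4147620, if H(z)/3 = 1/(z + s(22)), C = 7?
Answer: 8072892136813/829524 ≈ 9.7320e+6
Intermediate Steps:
K(y, Z) = 3
H(z) = 3/(22 + z) (H(z) = 3/(z + 22) = 3/(22 + z))
1167835/H(K(-18, C)) - 4338435/4147620 = 1167835/((3/(22 + 3))) - 4338435/4147620 = 1167835/((3/25)) - 4338435*1/4147620 = 1167835/((3*(1/25))) - 289229/276508 = 1167835/(3/25) - 289229/276508 = 1167835*(25/3) - 289229/276508 = 29195875/3 - 289229/276508 = 8072892136813/829524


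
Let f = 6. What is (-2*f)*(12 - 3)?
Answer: -108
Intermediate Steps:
(-2*f)*(12 - 3) = (-2*6)*(12 - 3) = -12*9 = -108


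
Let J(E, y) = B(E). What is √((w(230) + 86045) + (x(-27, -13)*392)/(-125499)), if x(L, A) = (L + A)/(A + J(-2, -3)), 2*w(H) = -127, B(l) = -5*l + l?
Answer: √5416832582158470/250998 ≈ 293.23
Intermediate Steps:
B(l) = -4*l
w(H) = -127/2 (w(H) = (½)*(-127) = -127/2)
J(E, y) = -4*E
x(L, A) = (A + L)/(8 + A) (x(L, A) = (L + A)/(A - 4*(-2)) = (A + L)/(A + 8) = (A + L)/(8 + A))
√((w(230) + 86045) + (x(-27, -13)*392)/(-125499)) = √((-127/2 + 86045) + (((-13 - 27)/(8 - 13))*392)/(-125499)) = √(171963/2 + ((-40/(-5))*392)*(-1/125499)) = √(171963/2 + (-⅕*(-40)*392)*(-1/125499)) = √(171963/2 + (8*392)*(-1/125499)) = √(171963/2 + 3136*(-1/125499)) = √(171963/2 - 3136/125499) = √(21581178265/250998) = √5416832582158470/250998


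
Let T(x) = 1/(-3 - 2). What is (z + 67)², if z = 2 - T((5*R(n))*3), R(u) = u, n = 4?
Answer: 119716/25 ≈ 4788.6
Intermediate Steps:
T(x) = -⅕ (T(x) = 1/(-5) = -⅕)
z = 11/5 (z = 2 - 1*(-⅕) = 2 + ⅕ = 11/5 ≈ 2.2000)
(z + 67)² = (11/5 + 67)² = (346/5)² = 119716/25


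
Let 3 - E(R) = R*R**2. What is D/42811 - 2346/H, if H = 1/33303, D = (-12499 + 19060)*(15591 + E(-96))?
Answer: -3338866618488/42811 ≈ -7.7991e+7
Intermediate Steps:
E(R) = 3 - R**3 (E(R) = 3 - R*R**2 = 3 - R**3)
D = 5907065130 (D = (-12499 + 19060)*(15591 + (3 - 1*(-96)**3)) = 6561*(15591 + (3 - 1*(-884736))) = 6561*(15591 + (3 + 884736)) = 6561*(15591 + 884739) = 6561*900330 = 5907065130)
H = 1/33303 ≈ 3.0027e-5
D/42811 - 2346/H = 5907065130/42811 - 2346/1/33303 = 5907065130*(1/42811) - 2346*33303 = 5907065130/42811 - 78128838 = -3338866618488/42811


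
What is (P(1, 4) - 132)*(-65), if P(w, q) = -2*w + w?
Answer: 8645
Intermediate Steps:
P(w, q) = -w
(P(1, 4) - 132)*(-65) = (-1*1 - 132)*(-65) = (-1 - 132)*(-65) = -133*(-65) = 8645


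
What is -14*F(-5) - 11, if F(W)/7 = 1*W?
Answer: 479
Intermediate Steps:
F(W) = 7*W (F(W) = 7*(1*W) = 7*W)
-14*F(-5) - 11 = -98*(-5) - 11 = -14*(-35) - 11 = 490 - 11 = 479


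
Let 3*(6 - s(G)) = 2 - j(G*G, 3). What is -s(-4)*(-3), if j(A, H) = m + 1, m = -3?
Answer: 14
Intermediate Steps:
j(A, H) = -2 (j(A, H) = -3 + 1 = -2)
s(G) = 14/3 (s(G) = 6 - (2 - 1*(-2))/3 = 6 - (2 + 2)/3 = 6 - 1/3*4 = 6 - 4/3 = 14/3)
-s(-4)*(-3) = -1*14/3*(-3) = -14/3*(-3) = 14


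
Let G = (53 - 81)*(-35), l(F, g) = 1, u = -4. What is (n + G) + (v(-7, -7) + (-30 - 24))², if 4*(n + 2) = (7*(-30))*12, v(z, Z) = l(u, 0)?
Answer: 3157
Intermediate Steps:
v(z, Z) = 1
n = -632 (n = -2 + ((7*(-30))*12)/4 = -2 + (-210*12)/4 = -2 + (¼)*(-2520) = -2 - 630 = -632)
G = 980 (G = -28*(-35) = 980)
(n + G) + (v(-7, -7) + (-30 - 24))² = (-632 + 980) + (1 + (-30 - 24))² = 348 + (1 - 54)² = 348 + (-53)² = 348 + 2809 = 3157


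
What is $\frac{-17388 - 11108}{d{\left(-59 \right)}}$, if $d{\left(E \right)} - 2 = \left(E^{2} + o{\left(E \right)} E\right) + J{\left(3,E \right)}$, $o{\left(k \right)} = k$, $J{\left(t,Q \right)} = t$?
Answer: $- \frac{28496}{6967} \approx -4.0901$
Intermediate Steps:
$d{\left(E \right)} = 5 + 2 E^{2}$ ($d{\left(E \right)} = 2 + \left(\left(E^{2} + E E\right) + 3\right) = 2 + \left(\left(E^{2} + E^{2}\right) + 3\right) = 2 + \left(2 E^{2} + 3\right) = 2 + \left(3 + 2 E^{2}\right) = 5 + 2 E^{2}$)
$\frac{-17388 - 11108}{d{\left(-59 \right)}} = \frac{-17388 - 11108}{5 + 2 \left(-59\right)^{2}} = \frac{-17388 - 11108}{5 + 2 \cdot 3481} = - \frac{28496}{5 + 6962} = - \frac{28496}{6967}$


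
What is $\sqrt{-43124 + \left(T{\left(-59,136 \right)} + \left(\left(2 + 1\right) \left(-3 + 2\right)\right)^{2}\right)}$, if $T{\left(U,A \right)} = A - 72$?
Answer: $i \sqrt{43051} \approx 207.49 i$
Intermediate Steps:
$T{\left(U,A \right)} = -72 + A$
$\sqrt{-43124 + \left(T{\left(-59,136 \right)} + \left(\left(2 + 1\right) \left(-3 + 2\right)\right)^{2}\right)} = \sqrt{-43124 + \left(\left(-72 + 136\right) + \left(\left(2 + 1\right) \left(-3 + 2\right)\right)^{2}\right)} = \sqrt{-43124 + \left(64 + \left(3 \left(-1\right)\right)^{2}\right)} = \sqrt{-43124 + \left(64 + \left(-3\right)^{2}\right)} = \sqrt{-43124 + \left(64 + 9\right)} = \sqrt{-43124 + 73} = \sqrt{-43051} = i \sqrt{43051}$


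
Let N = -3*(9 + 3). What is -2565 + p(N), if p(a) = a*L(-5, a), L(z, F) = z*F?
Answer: -9045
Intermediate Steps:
L(z, F) = F*z
N = -36 (N = -3*12 = -36)
p(a) = -5*a² (p(a) = a*(a*(-5)) = a*(-5*a) = -5*a²)
-2565 + p(N) = -2565 - 5*(-36)² = -2565 - 5*1296 = -2565 - 6480 = -9045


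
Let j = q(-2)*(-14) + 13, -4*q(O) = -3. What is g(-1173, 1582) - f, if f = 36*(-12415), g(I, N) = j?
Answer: 893885/2 ≈ 4.4694e+5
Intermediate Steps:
q(O) = ¾ (q(O) = -¼*(-3) = ¾)
j = 5/2 (j = (¾)*(-14) + 13 = -21/2 + 13 = 5/2 ≈ 2.5000)
g(I, N) = 5/2
f = -446940
g(-1173, 1582) - f = 5/2 - 1*(-446940) = 5/2 + 446940 = 893885/2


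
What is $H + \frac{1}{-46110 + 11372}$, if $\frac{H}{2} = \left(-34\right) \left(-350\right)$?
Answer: $\frac{826764399}{34738} \approx 23800.0$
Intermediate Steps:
$H = 23800$ ($H = 2 \left(\left(-34\right) \left(-350\right)\right) = 2 \cdot 11900 = 23800$)
$H + \frac{1}{-46110 + 11372} = 23800 + \frac{1}{-46110 + 11372} = 23800 + \frac{1}{-34738} = 23800 - \frac{1}{34738} = \frac{826764399}{34738}$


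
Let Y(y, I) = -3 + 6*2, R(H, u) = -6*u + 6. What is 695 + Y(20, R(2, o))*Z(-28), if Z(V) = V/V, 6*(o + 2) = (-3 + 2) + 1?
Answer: 704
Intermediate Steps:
o = -2 (o = -2 + ((-3 + 2) + 1)/6 = -2 + (-1 + 1)/6 = -2 + (⅙)*0 = -2 + 0 = -2)
Z(V) = 1
R(H, u) = 6 - 6*u
Y(y, I) = 9 (Y(y, I) = -3 + 12 = 9)
695 + Y(20, R(2, o))*Z(-28) = 695 + 9*1 = 695 + 9 = 704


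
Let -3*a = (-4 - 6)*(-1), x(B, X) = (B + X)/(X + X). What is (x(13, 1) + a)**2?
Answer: 121/9 ≈ 13.444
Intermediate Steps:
x(B, X) = (B + X)/(2*X) (x(B, X) = (B + X)/((2*X)) = (B + X)*(1/(2*X)) = (B + X)/(2*X))
a = -10/3 (a = -(-4 - 6)*(-1)/3 = -(-10)*(-1)/3 = -1/3*10 = -10/3 ≈ -3.3333)
(x(13, 1) + a)**2 = ((1/2)*(13 + 1)/1 - 10/3)**2 = ((1/2)*1*14 - 10/3)**2 = (7 - 10/3)**2 = (11/3)**2 = 121/9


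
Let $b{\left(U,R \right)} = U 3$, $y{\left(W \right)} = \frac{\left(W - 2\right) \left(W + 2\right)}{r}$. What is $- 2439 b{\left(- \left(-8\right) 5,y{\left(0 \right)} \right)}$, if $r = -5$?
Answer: $-292680$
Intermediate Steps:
$y{\left(W \right)} = - \frac{\left(-2 + W\right) \left(2 + W\right)}{5}$ ($y{\left(W \right)} = \frac{\left(W - 2\right) \left(W + 2\right)}{-5} = \left(-2 + W\right) \left(2 + W\right) \left(- \frac{1}{5}\right) = - \frac{\left(-2 + W\right) \left(2 + W\right)}{5}$)
$b{\left(U,R \right)} = 3 U$
$- 2439 b{\left(- \left(-8\right) 5,y{\left(0 \right)} \right)} = - 2439 \cdot 3 \left(- \left(-8\right) 5\right) = - 2439 \cdot 3 \left(\left(-1\right) \left(-40\right)\right) = - 2439 \cdot 3 \cdot 40 = \left(-2439\right) 120 = -292680$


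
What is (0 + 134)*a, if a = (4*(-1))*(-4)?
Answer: 2144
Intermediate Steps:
a = 16 (a = -4*(-4) = 16)
(0 + 134)*a = (0 + 134)*16 = 134*16 = 2144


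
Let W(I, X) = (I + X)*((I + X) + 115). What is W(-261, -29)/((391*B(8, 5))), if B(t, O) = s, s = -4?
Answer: -25375/782 ≈ -32.449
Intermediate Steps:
B(t, O) = -4
W(I, X) = (I + X)*(115 + I + X)
W(-261, -29)/((391*B(8, 5))) = ((-261)**2 + (-29)**2 + 115*(-261) + 115*(-29) + 2*(-261)*(-29))/((391*(-4))) = (68121 + 841 - 30015 - 3335 + 15138)/(-1564) = 50750*(-1/1564) = -25375/782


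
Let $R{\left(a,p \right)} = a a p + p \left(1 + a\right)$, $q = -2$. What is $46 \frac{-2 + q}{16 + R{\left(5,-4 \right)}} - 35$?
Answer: $- \frac{899}{27} \approx -33.296$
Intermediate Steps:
$R{\left(a,p \right)} = p a^{2} + p \left(1 + a\right)$ ($R{\left(a,p \right)} = a^{2} p + p \left(1 + a\right) = p a^{2} + p \left(1 + a\right)$)
$46 \frac{-2 + q}{16 + R{\left(5,-4 \right)}} - 35 = 46 \frac{-2 - 2}{16 - 4 \left(1 + 5 + 5^{2}\right)} - 35 = 46 \left(- \frac{4}{16 - 4 \left(1 + 5 + 25\right)}\right) - 35 = 46 \left(- \frac{4}{16 - 124}\right) - 35 = 46 \left(- \frac{4}{-108}\right) - 35 = 46 \left(\left(-4\right) \left(- \frac{1}{108}\right)\right) - 35 = 46 \cdot \frac{1}{27} - 35 = \frac{46}{27} - 35 = - \frac{899}{27}$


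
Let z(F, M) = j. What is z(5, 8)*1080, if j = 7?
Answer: 7560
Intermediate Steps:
z(F, M) = 7
z(5, 8)*1080 = 7*1080 = 7560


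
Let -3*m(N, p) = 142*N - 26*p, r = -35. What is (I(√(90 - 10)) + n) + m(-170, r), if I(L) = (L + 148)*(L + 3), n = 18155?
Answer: 79267/3 + 604*√5 ≈ 27773.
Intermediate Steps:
m(N, p) = -142*N/3 + 26*p/3 (m(N, p) = -(142*N - 26*p)/3 = -(-26*p + 142*N)/3 = -142*N/3 + 26*p/3)
I(L) = (3 + L)*(148 + L) (I(L) = (148 + L)*(3 + L) = (3 + L)*(148 + L))
(I(√(90 - 10)) + n) + m(-170, r) = ((444 + (√(90 - 10))² + 151*√(90 - 10)) + 18155) + (-142/3*(-170) + (26/3)*(-35)) = ((444 + (√80)² + 151*√80) + 18155) + (24140/3 - 910/3) = ((444 + (4*√5)² + 151*(4*√5)) + 18155) + 23230/3 = ((444 + 80 + 604*√5) + 18155) + 23230/3 = ((524 + 604*√5) + 18155) + 23230/3 = (18679 + 604*√5) + 23230/3 = 79267/3 + 604*√5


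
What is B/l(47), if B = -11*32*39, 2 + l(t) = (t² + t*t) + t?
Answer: -13728/4463 ≈ -3.0760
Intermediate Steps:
l(t) = -2 + t + 2*t² (l(t) = -2 + ((t² + t*t) + t) = -2 + ((t² + t²) + t) = -2 + (2*t² + t) = -2 + (t + 2*t²) = -2 + t + 2*t²)
B = -13728 (B = -352*39 = -13728)
B/l(47) = -13728/(-2 + 47 + 2*47²) = -13728/(-2 + 47 + 2*2209) = -13728/(-2 + 47 + 4418) = -13728/4463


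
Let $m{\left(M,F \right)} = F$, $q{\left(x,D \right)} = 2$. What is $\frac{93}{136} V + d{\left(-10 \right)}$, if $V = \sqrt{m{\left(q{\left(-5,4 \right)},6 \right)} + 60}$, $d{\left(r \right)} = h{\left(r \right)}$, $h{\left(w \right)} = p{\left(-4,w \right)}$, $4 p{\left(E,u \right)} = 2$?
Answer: $\frac{1}{2} + \frac{93 \sqrt{66}}{136} \approx 6.0554$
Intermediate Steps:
$p{\left(E,u \right)} = \frac{1}{2}$ ($p{\left(E,u \right)} = \frac{1}{4} \cdot 2 = \frac{1}{2}$)
$h{\left(w \right)} = \frac{1}{2}$
$d{\left(r \right)} = \frac{1}{2}$
$V = \sqrt{66}$ ($V = \sqrt{6 + 60} = \sqrt{66} \approx 8.124$)
$\frac{93}{136} V + d{\left(-10 \right)} = \frac{93}{136} \sqrt{66} + \frac{1}{2} = 93 \cdot \frac{1}{136} \sqrt{66} + \frac{1}{2} = \frac{93 \sqrt{66}}{136} + \frac{1}{2} = \frac{1}{2} + \frac{93 \sqrt{66}}{136}$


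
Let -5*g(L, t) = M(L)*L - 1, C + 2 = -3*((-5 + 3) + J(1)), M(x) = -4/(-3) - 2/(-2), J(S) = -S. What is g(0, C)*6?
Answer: 6/5 ≈ 1.2000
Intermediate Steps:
M(x) = 7/3 (M(x) = -4*(-1/3) - 2*(-1/2) = 4/3 + 1 = 7/3)
C = 7 (C = -2 - 3*((-5 + 3) - 1*1) = -2 - 3*(-2 - 1) = -2 - 3*(-3) = -2 + 9 = 7)
g(L, t) = 1/5 - 7*L/15 (g(L, t) = -(7*L/3 - 1)/5 = -(-1 + 7*L/3)/5 = 1/5 - 7*L/15)
g(0, C)*6 = (1/5 - 7/15*0)*6 = (1/5 + 0)*6 = (1/5)*6 = 6/5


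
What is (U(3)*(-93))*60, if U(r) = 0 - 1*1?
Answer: 5580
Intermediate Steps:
U(r) = -1 (U(r) = 0 - 1 = -1)
(U(3)*(-93))*60 = -1*(-93)*60 = 93*60 = 5580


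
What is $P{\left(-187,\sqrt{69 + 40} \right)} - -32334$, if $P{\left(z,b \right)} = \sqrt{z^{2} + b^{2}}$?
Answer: $32334 + \sqrt{35078} \approx 32521.0$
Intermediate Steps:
$P{\left(z,b \right)} = \sqrt{b^{2} + z^{2}}$
$P{\left(-187,\sqrt{69 + 40} \right)} - -32334 = \sqrt{\left(\sqrt{69 + 40}\right)^{2} + \left(-187\right)^{2}} - -32334 = \sqrt{\left(\sqrt{109}\right)^{2} + 34969} + 32334 = \sqrt{109 + 34969} + 32334 = \sqrt{35078} + 32334 = 32334 + \sqrt{35078}$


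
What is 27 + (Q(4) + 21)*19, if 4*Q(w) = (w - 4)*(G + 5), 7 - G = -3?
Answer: 426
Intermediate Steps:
G = 10 (G = 7 - 1*(-3) = 7 + 3 = 10)
Q(w) = -15 + 15*w/4 (Q(w) = ((w - 4)*(10 + 5))/4 = ((-4 + w)*15)/4 = (-60 + 15*w)/4 = -15 + 15*w/4)
27 + (Q(4) + 21)*19 = 27 + ((-15 + (15/4)*4) + 21)*19 = 27 + ((-15 + 15) + 21)*19 = 27 + (0 + 21)*19 = 27 + 21*19 = 27 + 399 = 426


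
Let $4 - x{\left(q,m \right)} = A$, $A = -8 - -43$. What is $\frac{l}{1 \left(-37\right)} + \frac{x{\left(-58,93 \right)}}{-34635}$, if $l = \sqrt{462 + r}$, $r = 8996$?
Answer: $\frac{31}{34635} - \frac{\sqrt{9458}}{37} \approx -2.6275$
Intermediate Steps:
$A = 35$ ($A = -8 + 43 = 35$)
$x{\left(q,m \right)} = -31$ ($x{\left(q,m \right)} = 4 - 35 = -31$)
$l = \sqrt{9458}$ ($l = \sqrt{462 + 8996} = \sqrt{9458} \approx 97.252$)
$\frac{l}{1 \left(-37\right)} + \frac{x{\left(-58,93 \right)}}{-34635} = \frac{\sqrt{9458}}{1 \left(-37\right)} - \frac{31}{-34635} = \frac{\sqrt{9458}}{-37} - - \frac{31}{34635} = \sqrt{9458} \left(- \frac{1}{37}\right) + \frac{31}{34635} = - \frac{\sqrt{9458}}{37} + \frac{31}{34635} = \frac{31}{34635} - \frac{\sqrt{9458}}{37}$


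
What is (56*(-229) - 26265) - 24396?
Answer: -63485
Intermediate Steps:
(56*(-229) - 26265) - 24396 = (-12824 - 26265) - 24396 = -39089 - 24396 = -63485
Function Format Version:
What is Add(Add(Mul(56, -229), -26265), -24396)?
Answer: -63485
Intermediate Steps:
Add(Add(Mul(56, -229), -26265), -24396) = Add(Add(-12824, -26265), -24396) = Add(-39089, -24396) = -63485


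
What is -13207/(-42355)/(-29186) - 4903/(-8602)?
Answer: 1515210689869/2658390101015 ≈ 0.56997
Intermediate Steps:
-13207/(-42355)/(-29186) - 4903/(-8602) = -13207*(-1/42355)*(-1/29186) - 4903*(-1/8602) = (13207/42355)*(-1/29186) + 4903/8602 = -13207/1236173030 + 4903/8602 = 1515210689869/2658390101015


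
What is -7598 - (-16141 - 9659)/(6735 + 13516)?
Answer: -153841298/20251 ≈ -7596.7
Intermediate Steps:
-7598 - (-16141 - 9659)/(6735 + 13516) = -7598 - (-25800)/20251 = -7598 - 1*(-25800/20251) = -7598 + 25800/20251 = -153841298/20251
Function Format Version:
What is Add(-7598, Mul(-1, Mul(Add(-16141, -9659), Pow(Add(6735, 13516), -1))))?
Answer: Rational(-153841298, 20251) ≈ -7596.7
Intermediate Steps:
Add(-7598, Mul(-1, Mul(Add(-16141, -9659), Pow(Add(6735, 13516), -1)))) = Add(-7598, Mul(-1, Mul(-25800, Pow(20251, -1)))) = Add(-7598, Mul(-1, Mul(-25800, Rational(1, 20251)))) = Add(-7598, Mul(-1, Rational(-25800, 20251))) = Add(-7598, Rational(25800, 20251)) = Rational(-153841298, 20251)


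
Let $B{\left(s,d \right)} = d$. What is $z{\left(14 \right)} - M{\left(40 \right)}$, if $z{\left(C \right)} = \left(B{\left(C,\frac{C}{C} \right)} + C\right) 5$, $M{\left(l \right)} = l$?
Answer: $35$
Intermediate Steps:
$z{\left(C \right)} = 5 + 5 C$ ($z{\left(C \right)} = \left(\frac{C}{C} + C\right) 5 = \left(1 + C\right) 5 = 5 + 5 C$)
$z{\left(14 \right)} - M{\left(40 \right)} = \left(5 + 5 \cdot 14\right) - 40 = \left(5 + 70\right) - 40 = 75 - 40 = 35$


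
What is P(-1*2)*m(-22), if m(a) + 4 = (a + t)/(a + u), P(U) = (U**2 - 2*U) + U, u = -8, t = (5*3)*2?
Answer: -128/5 ≈ -25.600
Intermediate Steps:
t = 30 (t = 15*2 = 30)
P(U) = U**2 - U
m(a) = -4 + (30 + a)/(-8 + a) (m(a) = -4 + (a + 30)/(a - 8) = -4 + (30 + a)/(-8 + a))
P(-1*2)*m(-22) = ((-1*2)*(-1 - 1*2))*((62 - 3*(-22))/(-8 - 22)) = (-2*(-1 - 2))*((62 + 66)/(-30)) = (-2*(-3))*(-1/30*128) = 6*(-64/15) = -128/5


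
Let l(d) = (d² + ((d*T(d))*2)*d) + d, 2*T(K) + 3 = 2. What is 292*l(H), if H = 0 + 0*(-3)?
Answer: 0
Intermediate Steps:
T(K) = -½ (T(K) = -3/2 + (½)*2 = -3/2 + 1 = -½)
H = 0 (H = 0 + 0 = 0)
l(d) = d (l(d) = (d² + ((d*(-½))*2)*d) + d = (d² + (-d/2*2)*d) + d = (d² + (-d)*d) + d = (d² - d²) + d = 0 + d = d)
292*l(H) = 292*0 = 0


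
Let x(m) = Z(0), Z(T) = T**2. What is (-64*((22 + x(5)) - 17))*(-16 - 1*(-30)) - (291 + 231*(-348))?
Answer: 75617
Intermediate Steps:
x(m) = 0 (x(m) = 0**2 = 0)
(-64*((22 + x(5)) - 17))*(-16 - 1*(-30)) - (291 + 231*(-348)) = (-64*((22 + 0) - 17))*(-16 - 1*(-30)) - (291 + 231*(-348)) = (-64*(22 - 17))*(-16 + 30) - (291 - 80388) = -64*5*14 - 1*(-80097) = -320*14 + 80097 = -4480 + 80097 = 75617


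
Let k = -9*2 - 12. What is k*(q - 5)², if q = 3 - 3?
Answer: -750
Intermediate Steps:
q = 0
k = -30 (k = -18 - 12 = -30)
k*(q - 5)² = -30*(0 - 5)² = -30*(-5)² = -30*25 = -750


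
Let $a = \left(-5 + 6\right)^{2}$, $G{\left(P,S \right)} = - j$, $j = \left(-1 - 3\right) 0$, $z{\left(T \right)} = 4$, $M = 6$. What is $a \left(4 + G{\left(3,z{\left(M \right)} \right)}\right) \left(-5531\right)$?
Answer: $-22124$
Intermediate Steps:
$j = 0$ ($j = \left(-4\right) 0 = 0$)
$G{\left(P,S \right)} = 0$ ($G{\left(P,S \right)} = \left(-1\right) 0 = 0$)
$a = 1$ ($a = 1^{2} = 1$)
$a \left(4 + G{\left(3,z{\left(M \right)} \right)}\right) \left(-5531\right) = 1 \left(4 + 0\right) \left(-5531\right) = 1 \cdot 4 \left(-5531\right) = 4 \left(-5531\right) = -22124$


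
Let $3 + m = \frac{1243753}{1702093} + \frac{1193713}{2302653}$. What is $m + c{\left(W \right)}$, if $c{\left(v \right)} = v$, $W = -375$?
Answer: $- \frac{1476610828813544}{3919329552729} \approx -376.75$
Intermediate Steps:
$m = - \frac{6862246540169}{3919329552729}$ ($m = -3 + \left(\frac{1243753}{1702093} + \frac{1193713}{2302653}\right) = -3 + \frac{4895742118018}{3919329552729} = - \frac{6862246540169}{3919329552729} \approx -1.7509$)
$m + c{\left(W \right)} = - \frac{6862246540169}{3919329552729} - 375 = - \frac{1476610828813544}{3919329552729}$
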